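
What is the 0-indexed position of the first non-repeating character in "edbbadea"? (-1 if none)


Input: edbbadea
Character frequencies:
  'a': 2
  'b': 2
  'd': 2
  'e': 2
Scanning left to right for freq == 1:
  Position 0 ('e'): freq=2, skip
  Position 1 ('d'): freq=2, skip
  Position 2 ('b'): freq=2, skip
  Position 3 ('b'): freq=2, skip
  Position 4 ('a'): freq=2, skip
  Position 5 ('d'): freq=2, skip
  Position 6 ('e'): freq=2, skip
  Position 7 ('a'): freq=2, skip
  No unique character found => answer = -1

-1


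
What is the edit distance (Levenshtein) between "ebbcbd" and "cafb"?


Computing edit distance: "ebbcbd" -> "cafb"
DP table:
           c    a    f    b
      0    1    2    3    4
  e   1    1    2    3    4
  b   2    2    2    3    3
  b   3    3    3    3    3
  c   4    3    4    4    4
  b   5    4    4    5    4
  d   6    5    5    5    5
Edit distance = dp[6][4] = 5

5


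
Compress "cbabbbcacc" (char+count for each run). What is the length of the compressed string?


Input: cbabbbcacc
Runs:
  'c' x 1 => "c1"
  'b' x 1 => "b1"
  'a' x 1 => "a1"
  'b' x 3 => "b3"
  'c' x 1 => "c1"
  'a' x 1 => "a1"
  'c' x 2 => "c2"
Compressed: "c1b1a1b3c1a1c2"
Compressed length: 14

14


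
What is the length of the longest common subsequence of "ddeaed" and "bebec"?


LCS of "ddeaed" and "bebec"
DP table:
           b    e    b    e    c
      0    0    0    0    0    0
  d   0    0    0    0    0    0
  d   0    0    0    0    0    0
  e   0    0    1    1    1    1
  a   0    0    1    1    1    1
  e   0    0    1    1    2    2
  d   0    0    1    1    2    2
LCS length = dp[6][5] = 2

2


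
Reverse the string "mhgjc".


Input: mhgjc
Reading characters right to left:
  Position 4: 'c'
  Position 3: 'j'
  Position 2: 'g'
  Position 1: 'h'
  Position 0: 'm'
Reversed: cjghm

cjghm


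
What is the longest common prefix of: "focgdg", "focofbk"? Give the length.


Words: focgdg, focofbk
  Position 0: all 'f' => match
  Position 1: all 'o' => match
  Position 2: all 'c' => match
  Position 3: ('g', 'o') => mismatch, stop
LCP = "foc" (length 3)

3


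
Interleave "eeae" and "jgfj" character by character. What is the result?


Interleaving "eeae" and "jgfj":
  Position 0: 'e' from first, 'j' from second => "ej"
  Position 1: 'e' from first, 'g' from second => "eg"
  Position 2: 'a' from first, 'f' from second => "af"
  Position 3: 'e' from first, 'j' from second => "ej"
Result: ejegafej

ejegafej


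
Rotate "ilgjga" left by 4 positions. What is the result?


Input: "ilgjga", rotate left by 4
First 4 characters: "ilgj"
Remaining characters: "ga"
Concatenate remaining + first: "ga" + "ilgj" = "gailgj"

gailgj


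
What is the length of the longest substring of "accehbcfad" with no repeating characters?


Input: "accehbcfad"
Sliding window (track last position of each char):
  Position 0 ('a'): window [0,0] length 1 -- new best
  Position 1 ('c'): window [0,1] length 2 -- new best
  Position 2 ('c'): repeat (last at 1), move window start to 2
  Position 2 ('c'): window [2,2] length 1
  Position 3 ('e'): window [2,3] length 2
  Position 4 ('h'): window [2,4] length 3 -- new best
  Position 5 ('b'): window [2,5] length 4 -- new best
  Position 6 ('c'): repeat (last at 2), move window start to 3
  Position 6 ('c'): window [3,6] length 4
  Position 7 ('f'): window [3,7] length 5 -- new best
  Position 8 ('a'): window [3,8] length 6 -- new best
  Position 9 ('d'): window [3,9] length 7 -- new best
Longest substring with no repeats: "ehbcfad" with length 7

7


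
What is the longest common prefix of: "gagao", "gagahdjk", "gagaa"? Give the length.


Words: gagao, gagahdjk, gagaa
  Position 0: all 'g' => match
  Position 1: all 'a' => match
  Position 2: all 'g' => match
  Position 3: all 'a' => match
  Position 4: ('o', 'h', 'a') => mismatch, stop
LCP = "gaga" (length 4)

4


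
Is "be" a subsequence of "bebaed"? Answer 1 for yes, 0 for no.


Check if "be" is a subsequence of "bebaed"
Greedy scan:
  Position 0 ('b'): matches sub[0] = 'b'
  Position 1 ('e'): matches sub[1] = 'e'
  Position 2 ('b'): no match needed
  Position 3 ('a'): no match needed
  Position 4 ('e'): no match needed
  Position 5 ('d'): no match needed
All 2 characters matched => is a subsequence

1


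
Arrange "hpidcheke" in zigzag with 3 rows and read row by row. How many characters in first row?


Zigzag "hpidcheke" into 3 rows:
Placing characters:
  'h' => row 0
  'p' => row 1
  'i' => row 2
  'd' => row 1
  'c' => row 0
  'h' => row 1
  'e' => row 2
  'k' => row 1
  'e' => row 0
Rows:
  Row 0: "hce"
  Row 1: "pdhk"
  Row 2: "ie"
First row length: 3

3


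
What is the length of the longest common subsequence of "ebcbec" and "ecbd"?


LCS of "ebcbec" and "ecbd"
DP table:
           e    c    b    d
      0    0    0    0    0
  e   0    1    1    1    1
  b   0    1    1    2    2
  c   0    1    2    2    2
  b   0    1    2    3    3
  e   0    1    2    3    3
  c   0    1    2    3    3
LCS length = dp[6][4] = 3

3


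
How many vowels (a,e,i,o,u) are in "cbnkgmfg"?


Input: cbnkgmfg
Checking each character:
  'c' at position 0: consonant
  'b' at position 1: consonant
  'n' at position 2: consonant
  'k' at position 3: consonant
  'g' at position 4: consonant
  'm' at position 5: consonant
  'f' at position 6: consonant
  'g' at position 7: consonant
Total vowels: 0

0


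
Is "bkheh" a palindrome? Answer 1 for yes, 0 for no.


Input: bkheh
Reversed: hehkb
  Compare pos 0 ('b') with pos 4 ('h'): MISMATCH
  Compare pos 1 ('k') with pos 3 ('e'): MISMATCH
Result: not a palindrome

0


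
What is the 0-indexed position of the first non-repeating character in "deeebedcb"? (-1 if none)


Input: deeebedcb
Character frequencies:
  'b': 2
  'c': 1
  'd': 2
  'e': 4
Scanning left to right for freq == 1:
  Position 0 ('d'): freq=2, skip
  Position 1 ('e'): freq=4, skip
  Position 2 ('e'): freq=4, skip
  Position 3 ('e'): freq=4, skip
  Position 4 ('b'): freq=2, skip
  Position 5 ('e'): freq=4, skip
  Position 6 ('d'): freq=2, skip
  Position 7 ('c'): unique! => answer = 7

7


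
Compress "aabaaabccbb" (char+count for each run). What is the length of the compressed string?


Input: aabaaabccbb
Runs:
  'a' x 2 => "a2"
  'b' x 1 => "b1"
  'a' x 3 => "a3"
  'b' x 1 => "b1"
  'c' x 2 => "c2"
  'b' x 2 => "b2"
Compressed: "a2b1a3b1c2b2"
Compressed length: 12

12


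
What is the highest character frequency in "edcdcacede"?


Input: edcdcacede
Character counts:
  'a': 1
  'c': 3
  'd': 3
  'e': 3
Maximum frequency: 3

3


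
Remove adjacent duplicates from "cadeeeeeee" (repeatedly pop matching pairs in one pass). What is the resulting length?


Input: cadeeeeeee
Stack-based adjacent duplicate removal:
  Read 'c': push. Stack: c
  Read 'a': push. Stack: ca
  Read 'd': push. Stack: cad
  Read 'e': push. Stack: cade
  Read 'e': matches stack top 'e' => pop. Stack: cad
  Read 'e': push. Stack: cade
  Read 'e': matches stack top 'e' => pop. Stack: cad
  Read 'e': push. Stack: cade
  Read 'e': matches stack top 'e' => pop. Stack: cad
  Read 'e': push. Stack: cade
Final stack: "cade" (length 4)

4


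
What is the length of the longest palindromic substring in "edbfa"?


Input: "edbfa"
Checking substrings for palindromes:
  No multi-char palindromic substrings found
Longest palindromic substring: "e" with length 1

1


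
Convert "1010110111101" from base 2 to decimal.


Input: "1010110111101" in base 2
Positional expansion:
  Digit '1' (value 1) x 2^12 = 4096
  Digit '0' (value 0) x 2^11 = 0
  Digit '1' (value 1) x 2^10 = 1024
  Digit '0' (value 0) x 2^9 = 0
  Digit '1' (value 1) x 2^8 = 256
  Digit '1' (value 1) x 2^7 = 128
  Digit '0' (value 0) x 2^6 = 0
  Digit '1' (value 1) x 2^5 = 32
  Digit '1' (value 1) x 2^4 = 16
  Digit '1' (value 1) x 2^3 = 8
  Digit '1' (value 1) x 2^2 = 4
  Digit '0' (value 0) x 2^1 = 0
  Digit '1' (value 1) x 2^0 = 1
Sum = 5565

5565


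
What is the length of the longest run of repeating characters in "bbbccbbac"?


Input: "bbbccbbac"
Scanning for longest run:
  Position 1 ('b'): continues run of 'b', length=2
  Position 2 ('b'): continues run of 'b', length=3
  Position 3 ('c'): new char, reset run to 1
  Position 4 ('c'): continues run of 'c', length=2
  Position 5 ('b'): new char, reset run to 1
  Position 6 ('b'): continues run of 'b', length=2
  Position 7 ('a'): new char, reset run to 1
  Position 8 ('c'): new char, reset run to 1
Longest run: 'b' with length 3

3


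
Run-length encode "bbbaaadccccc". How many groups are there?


Input: bbbaaadccccc
Scanning for consecutive runs:
  Group 1: 'b' x 3 (positions 0-2)
  Group 2: 'a' x 3 (positions 3-5)
  Group 3: 'd' x 1 (positions 6-6)
  Group 4: 'c' x 5 (positions 7-11)
Total groups: 4

4


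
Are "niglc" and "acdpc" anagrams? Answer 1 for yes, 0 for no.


Strings: "niglc", "acdpc"
Sorted first:  cgiln
Sorted second: accdp
Differ at position 0: 'c' vs 'a' => not anagrams

0


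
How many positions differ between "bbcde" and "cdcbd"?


Comparing "bbcde" and "cdcbd" position by position:
  Position 0: 'b' vs 'c' => DIFFER
  Position 1: 'b' vs 'd' => DIFFER
  Position 2: 'c' vs 'c' => same
  Position 3: 'd' vs 'b' => DIFFER
  Position 4: 'e' vs 'd' => DIFFER
Positions that differ: 4

4


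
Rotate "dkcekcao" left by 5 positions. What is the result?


Input: "dkcekcao", rotate left by 5
First 5 characters: "dkcek"
Remaining characters: "cao"
Concatenate remaining + first: "cao" + "dkcek" = "caodkcek"

caodkcek


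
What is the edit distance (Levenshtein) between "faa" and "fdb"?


Computing edit distance: "faa" -> "fdb"
DP table:
           f    d    b
      0    1    2    3
  f   1    0    1    2
  a   2    1    1    2
  a   3    2    2    2
Edit distance = dp[3][3] = 2

2


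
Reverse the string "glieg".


Input: glieg
Reading characters right to left:
  Position 4: 'g'
  Position 3: 'e'
  Position 2: 'i'
  Position 1: 'l'
  Position 0: 'g'
Reversed: geilg

geilg


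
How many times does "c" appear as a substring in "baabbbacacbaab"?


Searching for "c" in "baabbbacacbaab"
Scanning each position:
  Position 0: "b" => no
  Position 1: "a" => no
  Position 2: "a" => no
  Position 3: "b" => no
  Position 4: "b" => no
  Position 5: "b" => no
  Position 6: "a" => no
  Position 7: "c" => MATCH
  Position 8: "a" => no
  Position 9: "c" => MATCH
  Position 10: "b" => no
  Position 11: "a" => no
  Position 12: "a" => no
  Position 13: "b" => no
Total occurrences: 2

2


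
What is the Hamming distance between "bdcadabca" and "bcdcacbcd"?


Comparing "bdcadabca" and "bcdcacbcd" position by position:
  Position 0: 'b' vs 'b' => same
  Position 1: 'd' vs 'c' => differ
  Position 2: 'c' vs 'd' => differ
  Position 3: 'a' vs 'c' => differ
  Position 4: 'd' vs 'a' => differ
  Position 5: 'a' vs 'c' => differ
  Position 6: 'b' vs 'b' => same
  Position 7: 'c' vs 'c' => same
  Position 8: 'a' vs 'd' => differ
Total differences (Hamming distance): 6

6


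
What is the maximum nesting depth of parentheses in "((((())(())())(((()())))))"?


Input: "((((())(())())(((()())))))"
Tracking depth:
  Position 0 '(': depth becomes 1
  Position 1 '(': depth becomes 2
  Position 2 '(': depth becomes 3
  Position 3 '(': depth becomes 4
  Position 4 '(': depth becomes 5
  Position 5 ')': depth becomes 4
  Position 6 ')': depth becomes 3
  Position 7 '(': depth becomes 4
  Position 8 '(': depth becomes 5
  Position 9 ')': depth becomes 4
  Position 10 ')': depth becomes 3
  Position 11 '(': depth becomes 4
  Position 12 ')': depth becomes 3
  Position 13 ')': depth becomes 2
  Position 14 '(': depth becomes 3
  Position 15 '(': depth becomes 4
  Position 16 '(': depth becomes 5
  Position 17 '(': depth becomes 6
  Position 18 ')': depth becomes 5
  Position 19 '(': depth becomes 6
  Position 20 ')': depth becomes 5
  Position 21 ')': depth becomes 4
  Position 22 ')': depth becomes 3
  Position 23 ')': depth becomes 2
  Position 24 ')': depth becomes 1
  Position 25 ')': depth becomes 0
Maximum depth reached: 6

6


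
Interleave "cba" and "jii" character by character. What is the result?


Interleaving "cba" and "jii":
  Position 0: 'c' from first, 'j' from second => "cj"
  Position 1: 'b' from first, 'i' from second => "bi"
  Position 2: 'a' from first, 'i' from second => "ai"
Result: cjbiai

cjbiai


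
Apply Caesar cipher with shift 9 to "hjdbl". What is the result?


Caesar cipher: shift "hjdbl" by 9
  'h' (pos 7) + 9 = pos 16 = 'q'
  'j' (pos 9) + 9 = pos 18 = 's'
  'd' (pos 3) + 9 = pos 12 = 'm'
  'b' (pos 1) + 9 = pos 10 = 'k'
  'l' (pos 11) + 9 = pos 20 = 'u'
Result: qsmku

qsmku


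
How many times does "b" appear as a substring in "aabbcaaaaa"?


Searching for "b" in "aabbcaaaaa"
Scanning each position:
  Position 0: "a" => no
  Position 1: "a" => no
  Position 2: "b" => MATCH
  Position 3: "b" => MATCH
  Position 4: "c" => no
  Position 5: "a" => no
  Position 6: "a" => no
  Position 7: "a" => no
  Position 8: "a" => no
  Position 9: "a" => no
Total occurrences: 2

2


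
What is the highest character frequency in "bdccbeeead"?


Input: bdccbeeead
Character counts:
  'a': 1
  'b': 2
  'c': 2
  'd': 2
  'e': 3
Maximum frequency: 3

3


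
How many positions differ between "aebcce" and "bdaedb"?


Comparing "aebcce" and "bdaedb" position by position:
  Position 0: 'a' vs 'b' => DIFFER
  Position 1: 'e' vs 'd' => DIFFER
  Position 2: 'b' vs 'a' => DIFFER
  Position 3: 'c' vs 'e' => DIFFER
  Position 4: 'c' vs 'd' => DIFFER
  Position 5: 'e' vs 'b' => DIFFER
Positions that differ: 6

6


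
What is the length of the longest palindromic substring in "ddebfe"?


Input: "ddebfe"
Checking substrings for palindromes:
  [0:2] "dd" (len 2) => palindrome
Longest palindromic substring: "dd" with length 2

2


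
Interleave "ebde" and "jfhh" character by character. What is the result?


Interleaving "ebde" and "jfhh":
  Position 0: 'e' from first, 'j' from second => "ej"
  Position 1: 'b' from first, 'f' from second => "bf"
  Position 2: 'd' from first, 'h' from second => "dh"
  Position 3: 'e' from first, 'h' from second => "eh"
Result: ejbfdheh

ejbfdheh


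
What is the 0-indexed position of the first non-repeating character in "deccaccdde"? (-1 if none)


Input: deccaccdde
Character frequencies:
  'a': 1
  'c': 4
  'd': 3
  'e': 2
Scanning left to right for freq == 1:
  Position 0 ('d'): freq=3, skip
  Position 1 ('e'): freq=2, skip
  Position 2 ('c'): freq=4, skip
  Position 3 ('c'): freq=4, skip
  Position 4 ('a'): unique! => answer = 4

4


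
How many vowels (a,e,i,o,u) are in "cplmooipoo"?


Input: cplmooipoo
Checking each character:
  'c' at position 0: consonant
  'p' at position 1: consonant
  'l' at position 2: consonant
  'm' at position 3: consonant
  'o' at position 4: vowel (running total: 1)
  'o' at position 5: vowel (running total: 2)
  'i' at position 6: vowel (running total: 3)
  'p' at position 7: consonant
  'o' at position 8: vowel (running total: 4)
  'o' at position 9: vowel (running total: 5)
Total vowels: 5

5


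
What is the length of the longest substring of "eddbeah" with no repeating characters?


Input: "eddbeah"
Sliding window (track last position of each char):
  Position 0 ('e'): window [0,0] length 1 -- new best
  Position 1 ('d'): window [0,1] length 2 -- new best
  Position 2 ('d'): repeat (last at 1), move window start to 2
  Position 2 ('d'): window [2,2] length 1
  Position 3 ('b'): window [2,3] length 2
  Position 4 ('e'): window [2,4] length 3 -- new best
  Position 5 ('a'): window [2,5] length 4 -- new best
  Position 6 ('h'): window [2,6] length 5 -- new best
Longest substring with no repeats: "dbeah" with length 5

5


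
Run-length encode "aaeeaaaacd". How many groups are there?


Input: aaeeaaaacd
Scanning for consecutive runs:
  Group 1: 'a' x 2 (positions 0-1)
  Group 2: 'e' x 2 (positions 2-3)
  Group 3: 'a' x 4 (positions 4-7)
  Group 4: 'c' x 1 (positions 8-8)
  Group 5: 'd' x 1 (positions 9-9)
Total groups: 5

5


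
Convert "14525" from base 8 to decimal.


Input: "14525" in base 8
Positional expansion:
  Digit '1' (value 1) x 8^4 = 4096
  Digit '4' (value 4) x 8^3 = 2048
  Digit '5' (value 5) x 8^2 = 320
  Digit '2' (value 2) x 8^1 = 16
  Digit '5' (value 5) x 8^0 = 5
Sum = 6485

6485


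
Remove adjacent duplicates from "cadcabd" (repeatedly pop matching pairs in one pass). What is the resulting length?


Input: cadcabd
Stack-based adjacent duplicate removal:
  Read 'c': push. Stack: c
  Read 'a': push. Stack: ca
  Read 'd': push. Stack: cad
  Read 'c': push. Stack: cadc
  Read 'a': push. Stack: cadca
  Read 'b': push. Stack: cadcab
  Read 'd': push. Stack: cadcabd
Final stack: "cadcabd" (length 7)

7


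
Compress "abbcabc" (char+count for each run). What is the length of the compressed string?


Input: abbcabc
Runs:
  'a' x 1 => "a1"
  'b' x 2 => "b2"
  'c' x 1 => "c1"
  'a' x 1 => "a1"
  'b' x 1 => "b1"
  'c' x 1 => "c1"
Compressed: "a1b2c1a1b1c1"
Compressed length: 12

12


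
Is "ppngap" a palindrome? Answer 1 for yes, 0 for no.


Input: ppngap
Reversed: pagnpp
  Compare pos 0 ('p') with pos 5 ('p'): match
  Compare pos 1 ('p') with pos 4 ('a'): MISMATCH
  Compare pos 2 ('n') with pos 3 ('g'): MISMATCH
Result: not a palindrome

0


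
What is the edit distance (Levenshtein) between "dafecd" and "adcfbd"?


Computing edit distance: "dafecd" -> "adcfbd"
DP table:
           a    d    c    f    b    d
      0    1    2    3    4    5    6
  d   1    1    1    2    3    4    5
  a   2    1    2    2    3    4    5
  f   3    2    2    3    2    3    4
  e   4    3    3    3    3    3    4
  c   5    4    4    3    4    4    4
  d   6    5    4    4    4    5    4
Edit distance = dp[6][6] = 4

4


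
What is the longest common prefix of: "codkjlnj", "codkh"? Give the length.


Words: codkjlnj, codkh
  Position 0: all 'c' => match
  Position 1: all 'o' => match
  Position 2: all 'd' => match
  Position 3: all 'k' => match
  Position 4: ('j', 'h') => mismatch, stop
LCP = "codk" (length 4)

4


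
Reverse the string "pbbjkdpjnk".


Input: pbbjkdpjnk
Reading characters right to left:
  Position 9: 'k'
  Position 8: 'n'
  Position 7: 'j'
  Position 6: 'p'
  Position 5: 'd'
  Position 4: 'k'
  Position 3: 'j'
  Position 2: 'b'
  Position 1: 'b'
  Position 0: 'p'
Reversed: knjpdkjbbp

knjpdkjbbp


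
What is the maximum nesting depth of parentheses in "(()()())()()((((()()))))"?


Input: "(()()())()()((((()()))))"
Tracking depth:
  Position 0 '(': depth becomes 1
  Position 1 '(': depth becomes 2
  Position 2 ')': depth becomes 1
  Position 3 '(': depth becomes 2
  Position 4 ')': depth becomes 1
  Position 5 '(': depth becomes 2
  Position 6 ')': depth becomes 1
  Position 7 ')': depth becomes 0
  Position 8 '(': depth becomes 1
  Position 9 ')': depth becomes 0
  Position 10 '(': depth becomes 1
  Position 11 ')': depth becomes 0
  Position 12 '(': depth becomes 1
  Position 13 '(': depth becomes 2
  Position 14 '(': depth becomes 3
  Position 15 '(': depth becomes 4
  Position 16 '(': depth becomes 5
  Position 17 ')': depth becomes 4
  Position 18 '(': depth becomes 5
  Position 19 ')': depth becomes 4
  Position 20 ')': depth becomes 3
  Position 21 ')': depth becomes 2
  Position 22 ')': depth becomes 1
  Position 23 ')': depth becomes 0
Maximum depth reached: 5

5


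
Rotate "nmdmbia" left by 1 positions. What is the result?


Input: "nmdmbia", rotate left by 1
First 1 characters: "n"
Remaining characters: "mdmbia"
Concatenate remaining + first: "mdmbia" + "n" = "mdmbian"

mdmbian


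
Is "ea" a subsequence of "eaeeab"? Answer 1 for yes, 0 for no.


Check if "ea" is a subsequence of "eaeeab"
Greedy scan:
  Position 0 ('e'): matches sub[0] = 'e'
  Position 1 ('a'): matches sub[1] = 'a'
  Position 2 ('e'): no match needed
  Position 3 ('e'): no match needed
  Position 4 ('a'): no match needed
  Position 5 ('b'): no match needed
All 2 characters matched => is a subsequence

1


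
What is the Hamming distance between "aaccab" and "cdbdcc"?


Comparing "aaccab" and "cdbdcc" position by position:
  Position 0: 'a' vs 'c' => differ
  Position 1: 'a' vs 'd' => differ
  Position 2: 'c' vs 'b' => differ
  Position 3: 'c' vs 'd' => differ
  Position 4: 'a' vs 'c' => differ
  Position 5: 'b' vs 'c' => differ
Total differences (Hamming distance): 6

6


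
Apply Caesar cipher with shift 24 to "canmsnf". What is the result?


Caesar cipher: shift "canmsnf" by 24
  'c' (pos 2) + 24 = pos 0 = 'a'
  'a' (pos 0) + 24 = pos 24 = 'y'
  'n' (pos 13) + 24 = pos 11 = 'l'
  'm' (pos 12) + 24 = pos 10 = 'k'
  's' (pos 18) + 24 = pos 16 = 'q'
  'n' (pos 13) + 24 = pos 11 = 'l'
  'f' (pos 5) + 24 = pos 3 = 'd'
Result: aylkqld

aylkqld


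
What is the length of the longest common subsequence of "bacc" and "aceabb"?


LCS of "bacc" and "aceabb"
DP table:
           a    c    e    a    b    b
      0    0    0    0    0    0    0
  b   0    0    0    0    0    1    1
  a   0    1    1    1    1    1    1
  c   0    1    2    2    2    2    2
  c   0    1    2    2    2    2    2
LCS length = dp[4][6] = 2

2


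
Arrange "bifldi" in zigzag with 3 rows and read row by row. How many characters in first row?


Zigzag "bifldi" into 3 rows:
Placing characters:
  'b' => row 0
  'i' => row 1
  'f' => row 2
  'l' => row 1
  'd' => row 0
  'i' => row 1
Rows:
  Row 0: "bd"
  Row 1: "ili"
  Row 2: "f"
First row length: 2

2


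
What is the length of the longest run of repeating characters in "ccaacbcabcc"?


Input: "ccaacbcabcc"
Scanning for longest run:
  Position 1 ('c'): continues run of 'c', length=2
  Position 2 ('a'): new char, reset run to 1
  Position 3 ('a'): continues run of 'a', length=2
  Position 4 ('c'): new char, reset run to 1
  Position 5 ('b'): new char, reset run to 1
  Position 6 ('c'): new char, reset run to 1
  Position 7 ('a'): new char, reset run to 1
  Position 8 ('b'): new char, reset run to 1
  Position 9 ('c'): new char, reset run to 1
  Position 10 ('c'): continues run of 'c', length=2
Longest run: 'c' with length 2

2


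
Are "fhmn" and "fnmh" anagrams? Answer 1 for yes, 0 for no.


Strings: "fhmn", "fnmh"
Sorted first:  fhmn
Sorted second: fhmn
Sorted forms match => anagrams

1


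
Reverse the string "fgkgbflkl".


Input: fgkgbflkl
Reading characters right to left:
  Position 8: 'l'
  Position 7: 'k'
  Position 6: 'l'
  Position 5: 'f'
  Position 4: 'b'
  Position 3: 'g'
  Position 2: 'k'
  Position 1: 'g'
  Position 0: 'f'
Reversed: lklfbgkgf

lklfbgkgf


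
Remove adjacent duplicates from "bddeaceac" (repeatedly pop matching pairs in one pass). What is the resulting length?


Input: bddeaceac
Stack-based adjacent duplicate removal:
  Read 'b': push. Stack: b
  Read 'd': push. Stack: bd
  Read 'd': matches stack top 'd' => pop. Stack: b
  Read 'e': push. Stack: be
  Read 'a': push. Stack: bea
  Read 'c': push. Stack: beac
  Read 'e': push. Stack: beace
  Read 'a': push. Stack: beacea
  Read 'c': push. Stack: beaceac
Final stack: "beaceac" (length 7)

7


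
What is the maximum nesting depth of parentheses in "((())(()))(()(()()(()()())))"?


Input: "((())(()))(()(()()(()()())))"
Tracking depth:
  Position 0 '(': depth becomes 1
  Position 1 '(': depth becomes 2
  Position 2 '(': depth becomes 3
  Position 3 ')': depth becomes 2
  Position 4 ')': depth becomes 1
  Position 5 '(': depth becomes 2
  Position 6 '(': depth becomes 3
  Position 7 ')': depth becomes 2
  Position 8 ')': depth becomes 1
  Position 9 ')': depth becomes 0
  Position 10 '(': depth becomes 1
  Position 11 '(': depth becomes 2
  Position 12 ')': depth becomes 1
  Position 13 '(': depth becomes 2
  Position 14 '(': depth becomes 3
  Position 15 ')': depth becomes 2
  Position 16 '(': depth becomes 3
  Position 17 ')': depth becomes 2
  Position 18 '(': depth becomes 3
  Position 19 '(': depth becomes 4
  Position 20 ')': depth becomes 3
  Position 21 '(': depth becomes 4
  Position 22 ')': depth becomes 3
  Position 23 '(': depth becomes 4
  Position 24 ')': depth becomes 3
  Position 25 ')': depth becomes 2
  Position 26 ')': depth becomes 1
  Position 27 ')': depth becomes 0
Maximum depth reached: 4

4


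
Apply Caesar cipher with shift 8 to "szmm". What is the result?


Caesar cipher: shift "szmm" by 8
  's' (pos 18) + 8 = pos 0 = 'a'
  'z' (pos 25) + 8 = pos 7 = 'h'
  'm' (pos 12) + 8 = pos 20 = 'u'
  'm' (pos 12) + 8 = pos 20 = 'u'
Result: ahuu

ahuu


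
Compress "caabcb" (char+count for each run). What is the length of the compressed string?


Input: caabcb
Runs:
  'c' x 1 => "c1"
  'a' x 2 => "a2"
  'b' x 1 => "b1"
  'c' x 1 => "c1"
  'b' x 1 => "b1"
Compressed: "c1a2b1c1b1"
Compressed length: 10

10


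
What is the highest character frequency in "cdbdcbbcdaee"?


Input: cdbdcbbcdaee
Character counts:
  'a': 1
  'b': 3
  'c': 3
  'd': 3
  'e': 2
Maximum frequency: 3

3


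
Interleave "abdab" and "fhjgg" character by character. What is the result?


Interleaving "abdab" and "fhjgg":
  Position 0: 'a' from first, 'f' from second => "af"
  Position 1: 'b' from first, 'h' from second => "bh"
  Position 2: 'd' from first, 'j' from second => "dj"
  Position 3: 'a' from first, 'g' from second => "ag"
  Position 4: 'b' from first, 'g' from second => "bg"
Result: afbhdjagbg

afbhdjagbg


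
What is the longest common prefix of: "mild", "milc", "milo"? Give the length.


Words: mild, milc, milo
  Position 0: all 'm' => match
  Position 1: all 'i' => match
  Position 2: all 'l' => match
  Position 3: ('d', 'c', 'o') => mismatch, stop
LCP = "mil" (length 3)

3


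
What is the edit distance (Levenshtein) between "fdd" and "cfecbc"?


Computing edit distance: "fdd" -> "cfecbc"
DP table:
           c    f    e    c    b    c
      0    1    2    3    4    5    6
  f   1    1    1    2    3    4    5
  d   2    2    2    2    3    4    5
  d   3    3    3    3    3    4    5
Edit distance = dp[3][6] = 5

5


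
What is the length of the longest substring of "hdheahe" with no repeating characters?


Input: "hdheahe"
Sliding window (track last position of each char):
  Position 0 ('h'): window [0,0] length 1 -- new best
  Position 1 ('d'): window [0,1] length 2 -- new best
  Position 2 ('h'): repeat (last at 0), move window start to 1
  Position 2 ('h'): window [1,2] length 2
  Position 3 ('e'): window [1,3] length 3 -- new best
  Position 4 ('a'): window [1,4] length 4 -- new best
  Position 5 ('h'): repeat (last at 2), move window start to 3
  Position 5 ('h'): window [3,5] length 3
  Position 6 ('e'): repeat (last at 3), move window start to 4
  Position 6 ('e'): window [4,6] length 3
Longest substring with no repeats: "dhea" with length 4

4


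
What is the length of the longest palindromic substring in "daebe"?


Input: "daebe"
Checking substrings for palindromes:
  [2:5] "ebe" (len 3) => palindrome
Longest palindromic substring: "ebe" with length 3

3


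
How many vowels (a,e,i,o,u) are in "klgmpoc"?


Input: klgmpoc
Checking each character:
  'k' at position 0: consonant
  'l' at position 1: consonant
  'g' at position 2: consonant
  'm' at position 3: consonant
  'p' at position 4: consonant
  'o' at position 5: vowel (running total: 1)
  'c' at position 6: consonant
Total vowels: 1

1


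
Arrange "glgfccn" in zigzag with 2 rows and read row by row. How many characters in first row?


Zigzag "glgfccn" into 2 rows:
Placing characters:
  'g' => row 0
  'l' => row 1
  'g' => row 0
  'f' => row 1
  'c' => row 0
  'c' => row 1
  'n' => row 0
Rows:
  Row 0: "ggcn"
  Row 1: "lfc"
First row length: 4

4


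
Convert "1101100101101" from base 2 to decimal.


Input: "1101100101101" in base 2
Positional expansion:
  Digit '1' (value 1) x 2^12 = 4096
  Digit '1' (value 1) x 2^11 = 2048
  Digit '0' (value 0) x 2^10 = 0
  Digit '1' (value 1) x 2^9 = 512
  Digit '1' (value 1) x 2^8 = 256
  Digit '0' (value 0) x 2^7 = 0
  Digit '0' (value 0) x 2^6 = 0
  Digit '1' (value 1) x 2^5 = 32
  Digit '0' (value 0) x 2^4 = 0
  Digit '1' (value 1) x 2^3 = 8
  Digit '1' (value 1) x 2^2 = 4
  Digit '0' (value 0) x 2^1 = 0
  Digit '1' (value 1) x 2^0 = 1
Sum = 6957

6957


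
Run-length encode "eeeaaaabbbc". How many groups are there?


Input: eeeaaaabbbc
Scanning for consecutive runs:
  Group 1: 'e' x 3 (positions 0-2)
  Group 2: 'a' x 4 (positions 3-6)
  Group 3: 'b' x 3 (positions 7-9)
  Group 4: 'c' x 1 (positions 10-10)
Total groups: 4

4


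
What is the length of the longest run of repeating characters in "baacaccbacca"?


Input: "baacaccbacca"
Scanning for longest run:
  Position 1 ('a'): new char, reset run to 1
  Position 2 ('a'): continues run of 'a', length=2
  Position 3 ('c'): new char, reset run to 1
  Position 4 ('a'): new char, reset run to 1
  Position 5 ('c'): new char, reset run to 1
  Position 6 ('c'): continues run of 'c', length=2
  Position 7 ('b'): new char, reset run to 1
  Position 8 ('a'): new char, reset run to 1
  Position 9 ('c'): new char, reset run to 1
  Position 10 ('c'): continues run of 'c', length=2
  Position 11 ('a'): new char, reset run to 1
Longest run: 'a' with length 2

2


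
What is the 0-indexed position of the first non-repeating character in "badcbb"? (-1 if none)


Input: badcbb
Character frequencies:
  'a': 1
  'b': 3
  'c': 1
  'd': 1
Scanning left to right for freq == 1:
  Position 0 ('b'): freq=3, skip
  Position 1 ('a'): unique! => answer = 1

1


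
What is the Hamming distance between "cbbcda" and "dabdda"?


Comparing "cbbcda" and "dabdda" position by position:
  Position 0: 'c' vs 'd' => differ
  Position 1: 'b' vs 'a' => differ
  Position 2: 'b' vs 'b' => same
  Position 3: 'c' vs 'd' => differ
  Position 4: 'd' vs 'd' => same
  Position 5: 'a' vs 'a' => same
Total differences (Hamming distance): 3

3


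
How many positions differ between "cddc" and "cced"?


Comparing "cddc" and "cced" position by position:
  Position 0: 'c' vs 'c' => same
  Position 1: 'd' vs 'c' => DIFFER
  Position 2: 'd' vs 'e' => DIFFER
  Position 3: 'c' vs 'd' => DIFFER
Positions that differ: 3

3


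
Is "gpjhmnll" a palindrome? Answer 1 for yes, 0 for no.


Input: gpjhmnll
Reversed: llnmhjpg
  Compare pos 0 ('g') with pos 7 ('l'): MISMATCH
  Compare pos 1 ('p') with pos 6 ('l'): MISMATCH
  Compare pos 2 ('j') with pos 5 ('n'): MISMATCH
  Compare pos 3 ('h') with pos 4 ('m'): MISMATCH
Result: not a palindrome

0


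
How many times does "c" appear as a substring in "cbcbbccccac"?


Searching for "c" in "cbcbbccccac"
Scanning each position:
  Position 0: "c" => MATCH
  Position 1: "b" => no
  Position 2: "c" => MATCH
  Position 3: "b" => no
  Position 4: "b" => no
  Position 5: "c" => MATCH
  Position 6: "c" => MATCH
  Position 7: "c" => MATCH
  Position 8: "c" => MATCH
  Position 9: "a" => no
  Position 10: "c" => MATCH
Total occurrences: 7

7


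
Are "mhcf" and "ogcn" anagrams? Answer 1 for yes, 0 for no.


Strings: "mhcf", "ogcn"
Sorted first:  cfhm
Sorted second: cgno
Differ at position 1: 'f' vs 'g' => not anagrams

0


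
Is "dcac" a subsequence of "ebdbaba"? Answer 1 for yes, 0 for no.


Check if "dcac" is a subsequence of "ebdbaba"
Greedy scan:
  Position 0 ('e'): no match needed
  Position 1 ('b'): no match needed
  Position 2 ('d'): matches sub[0] = 'd'
  Position 3 ('b'): no match needed
  Position 4 ('a'): no match needed
  Position 5 ('b'): no match needed
  Position 6 ('a'): no match needed
Only matched 1/4 characters => not a subsequence

0


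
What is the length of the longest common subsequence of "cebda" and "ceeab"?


LCS of "cebda" and "ceeab"
DP table:
           c    e    e    a    b
      0    0    0    0    0    0
  c   0    1    1    1    1    1
  e   0    1    2    2    2    2
  b   0    1    2    2    2    3
  d   0    1    2    2    2    3
  a   0    1    2    2    3    3
LCS length = dp[5][5] = 3

3


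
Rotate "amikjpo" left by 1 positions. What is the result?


Input: "amikjpo", rotate left by 1
First 1 characters: "a"
Remaining characters: "mikjpo"
Concatenate remaining + first: "mikjpo" + "a" = "mikjpoa"

mikjpoa


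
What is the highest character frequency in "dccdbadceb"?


Input: dccdbadceb
Character counts:
  'a': 1
  'b': 2
  'c': 3
  'd': 3
  'e': 1
Maximum frequency: 3

3


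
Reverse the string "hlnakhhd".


Input: hlnakhhd
Reading characters right to left:
  Position 7: 'd'
  Position 6: 'h'
  Position 5: 'h'
  Position 4: 'k'
  Position 3: 'a'
  Position 2: 'n'
  Position 1: 'l'
  Position 0: 'h'
Reversed: dhhkanlh

dhhkanlh


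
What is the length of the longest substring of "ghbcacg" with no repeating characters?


Input: "ghbcacg"
Sliding window (track last position of each char):
  Position 0 ('g'): window [0,0] length 1 -- new best
  Position 1 ('h'): window [0,1] length 2 -- new best
  Position 2 ('b'): window [0,2] length 3 -- new best
  Position 3 ('c'): window [0,3] length 4 -- new best
  Position 4 ('a'): window [0,4] length 5 -- new best
  Position 5 ('c'): repeat (last at 3), move window start to 4
  Position 5 ('c'): window [4,5] length 2
  Position 6 ('g'): window [4,6] length 3
Longest substring with no repeats: "ghbca" with length 5

5


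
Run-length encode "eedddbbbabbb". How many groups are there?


Input: eedddbbbabbb
Scanning for consecutive runs:
  Group 1: 'e' x 2 (positions 0-1)
  Group 2: 'd' x 3 (positions 2-4)
  Group 3: 'b' x 3 (positions 5-7)
  Group 4: 'a' x 1 (positions 8-8)
  Group 5: 'b' x 3 (positions 9-11)
Total groups: 5

5


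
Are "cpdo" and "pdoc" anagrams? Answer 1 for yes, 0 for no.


Strings: "cpdo", "pdoc"
Sorted first:  cdop
Sorted second: cdop
Sorted forms match => anagrams

1


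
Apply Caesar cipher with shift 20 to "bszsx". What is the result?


Caesar cipher: shift "bszsx" by 20
  'b' (pos 1) + 20 = pos 21 = 'v'
  's' (pos 18) + 20 = pos 12 = 'm'
  'z' (pos 25) + 20 = pos 19 = 't'
  's' (pos 18) + 20 = pos 12 = 'm'
  'x' (pos 23) + 20 = pos 17 = 'r'
Result: vmtmr

vmtmr


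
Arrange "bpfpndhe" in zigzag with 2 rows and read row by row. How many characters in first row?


Zigzag "bpfpndhe" into 2 rows:
Placing characters:
  'b' => row 0
  'p' => row 1
  'f' => row 0
  'p' => row 1
  'n' => row 0
  'd' => row 1
  'h' => row 0
  'e' => row 1
Rows:
  Row 0: "bfnh"
  Row 1: "ppde"
First row length: 4

4


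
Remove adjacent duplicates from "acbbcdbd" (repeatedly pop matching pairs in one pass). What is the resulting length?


Input: acbbcdbd
Stack-based adjacent duplicate removal:
  Read 'a': push. Stack: a
  Read 'c': push. Stack: ac
  Read 'b': push. Stack: acb
  Read 'b': matches stack top 'b' => pop. Stack: ac
  Read 'c': matches stack top 'c' => pop. Stack: a
  Read 'd': push. Stack: ad
  Read 'b': push. Stack: adb
  Read 'd': push. Stack: adbd
Final stack: "adbd" (length 4)

4


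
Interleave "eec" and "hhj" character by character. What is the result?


Interleaving "eec" and "hhj":
  Position 0: 'e' from first, 'h' from second => "eh"
  Position 1: 'e' from first, 'h' from second => "eh"
  Position 2: 'c' from first, 'j' from second => "cj"
Result: ehehcj

ehehcj


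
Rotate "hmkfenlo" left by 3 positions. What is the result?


Input: "hmkfenlo", rotate left by 3
First 3 characters: "hmk"
Remaining characters: "fenlo"
Concatenate remaining + first: "fenlo" + "hmk" = "fenlohmk"

fenlohmk


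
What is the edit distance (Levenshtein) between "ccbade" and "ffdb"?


Computing edit distance: "ccbade" -> "ffdb"
DP table:
           f    f    d    b
      0    1    2    3    4
  c   1    1    2    3    4
  c   2    2    2    3    4
  b   3    3    3    3    3
  a   4    4    4    4    4
  d   5    5    5    4    5
  e   6    6    6    5    5
Edit distance = dp[6][4] = 5

5


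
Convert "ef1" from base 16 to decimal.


Input: "ef1" in base 16
Positional expansion:
  Digit 'e' (value 14) x 16^2 = 3584
  Digit 'f' (value 15) x 16^1 = 240
  Digit '1' (value 1) x 16^0 = 1
Sum = 3825

3825


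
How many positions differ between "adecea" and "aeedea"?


Comparing "adecea" and "aeedea" position by position:
  Position 0: 'a' vs 'a' => same
  Position 1: 'd' vs 'e' => DIFFER
  Position 2: 'e' vs 'e' => same
  Position 3: 'c' vs 'd' => DIFFER
  Position 4: 'e' vs 'e' => same
  Position 5: 'a' vs 'a' => same
Positions that differ: 2

2


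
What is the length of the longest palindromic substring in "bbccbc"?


Input: "bbccbc"
Checking substrings for palindromes:
  [1:5] "bccb" (len 4) => palindrome
  [3:6] "cbc" (len 3) => palindrome
  [0:2] "bb" (len 2) => palindrome
  [2:4] "cc" (len 2) => palindrome
Longest palindromic substring: "bccb" with length 4

4


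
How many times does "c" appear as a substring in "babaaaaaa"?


Searching for "c" in "babaaaaaa"
Scanning each position:
  Position 0: "b" => no
  Position 1: "a" => no
  Position 2: "b" => no
  Position 3: "a" => no
  Position 4: "a" => no
  Position 5: "a" => no
  Position 6: "a" => no
  Position 7: "a" => no
  Position 8: "a" => no
Total occurrences: 0

0


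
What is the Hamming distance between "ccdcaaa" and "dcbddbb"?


Comparing "ccdcaaa" and "dcbddbb" position by position:
  Position 0: 'c' vs 'd' => differ
  Position 1: 'c' vs 'c' => same
  Position 2: 'd' vs 'b' => differ
  Position 3: 'c' vs 'd' => differ
  Position 4: 'a' vs 'd' => differ
  Position 5: 'a' vs 'b' => differ
  Position 6: 'a' vs 'b' => differ
Total differences (Hamming distance): 6

6


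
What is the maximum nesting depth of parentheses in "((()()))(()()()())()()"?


Input: "((()()))(()()()())()()"
Tracking depth:
  Position 0 '(': depth becomes 1
  Position 1 '(': depth becomes 2
  Position 2 '(': depth becomes 3
  Position 3 ')': depth becomes 2
  Position 4 '(': depth becomes 3
  Position 5 ')': depth becomes 2
  Position 6 ')': depth becomes 1
  Position 7 ')': depth becomes 0
  Position 8 '(': depth becomes 1
  Position 9 '(': depth becomes 2
  Position 10 ')': depth becomes 1
  Position 11 '(': depth becomes 2
  Position 12 ')': depth becomes 1
  Position 13 '(': depth becomes 2
  Position 14 ')': depth becomes 1
  Position 15 '(': depth becomes 2
  Position 16 ')': depth becomes 1
  Position 17 ')': depth becomes 0
  Position 18 '(': depth becomes 1
  Position 19 ')': depth becomes 0
  Position 20 '(': depth becomes 1
  Position 21 ')': depth becomes 0
Maximum depth reached: 3

3


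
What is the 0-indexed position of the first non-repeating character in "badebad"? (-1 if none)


Input: badebad
Character frequencies:
  'a': 2
  'b': 2
  'd': 2
  'e': 1
Scanning left to right for freq == 1:
  Position 0 ('b'): freq=2, skip
  Position 1 ('a'): freq=2, skip
  Position 2 ('d'): freq=2, skip
  Position 3 ('e'): unique! => answer = 3

3


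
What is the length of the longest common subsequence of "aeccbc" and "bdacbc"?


LCS of "aeccbc" and "bdacbc"
DP table:
           b    d    a    c    b    c
      0    0    0    0    0    0    0
  a   0    0    0    1    1    1    1
  e   0    0    0    1    1    1    1
  c   0    0    0    1    2    2    2
  c   0    0    0    1    2    2    3
  b   0    1    1    1    2    3    3
  c   0    1    1    1    2    3    4
LCS length = dp[6][6] = 4

4


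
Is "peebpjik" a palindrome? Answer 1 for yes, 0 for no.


Input: peebpjik
Reversed: kijpbeep
  Compare pos 0 ('p') with pos 7 ('k'): MISMATCH
  Compare pos 1 ('e') with pos 6 ('i'): MISMATCH
  Compare pos 2 ('e') with pos 5 ('j'): MISMATCH
  Compare pos 3 ('b') with pos 4 ('p'): MISMATCH
Result: not a palindrome

0


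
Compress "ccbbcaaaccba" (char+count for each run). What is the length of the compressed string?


Input: ccbbcaaaccba
Runs:
  'c' x 2 => "c2"
  'b' x 2 => "b2"
  'c' x 1 => "c1"
  'a' x 3 => "a3"
  'c' x 2 => "c2"
  'b' x 1 => "b1"
  'a' x 1 => "a1"
Compressed: "c2b2c1a3c2b1a1"
Compressed length: 14

14


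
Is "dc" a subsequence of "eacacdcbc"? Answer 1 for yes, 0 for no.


Check if "dc" is a subsequence of "eacacdcbc"
Greedy scan:
  Position 0 ('e'): no match needed
  Position 1 ('a'): no match needed
  Position 2 ('c'): no match needed
  Position 3 ('a'): no match needed
  Position 4 ('c'): no match needed
  Position 5 ('d'): matches sub[0] = 'd'
  Position 6 ('c'): matches sub[1] = 'c'
  Position 7 ('b'): no match needed
  Position 8 ('c'): no match needed
All 2 characters matched => is a subsequence

1
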